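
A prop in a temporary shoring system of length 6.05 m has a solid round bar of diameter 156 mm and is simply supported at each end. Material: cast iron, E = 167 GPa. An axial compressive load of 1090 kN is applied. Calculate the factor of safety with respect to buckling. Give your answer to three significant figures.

I = πd⁴/64 = π×156⁴/64 = 2.907×10^7 mm⁴
I = 2.907×10^7 mm⁴ = 2.907×10^-5 m⁴
Effective length L_e = K·L = 1 × 6.05 = 6.050 m
P_cr = π²EI / L_e² = π² × 167×10⁹ × 2.907×10^-5 / 6.050² = 1.309×10^6 N
Factor of safety n = P_cr / P = 1309.1 / 1090 = 1.20

n ≈ 1.20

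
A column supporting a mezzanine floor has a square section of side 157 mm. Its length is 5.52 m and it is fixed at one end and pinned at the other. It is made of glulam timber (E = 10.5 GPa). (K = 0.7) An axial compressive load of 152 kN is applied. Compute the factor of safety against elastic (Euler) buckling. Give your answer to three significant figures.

I = a⁴/12 = 157⁴/12 = 5.063×10^7 mm⁴
I = 5.063×10^7 mm⁴ = 5.063×10^-5 m⁴
Effective length L_e = K·L = 0.7 × 5.52 = 3.864 m
P_cr = π²EI / L_e² = π² × 10.5×10⁹ × 5.063×10^-5 / 3.864² = 3.514×10^5 N
Factor of safety n = P_cr / P = 351.42 / 152 = 2.31

n ≈ 2.31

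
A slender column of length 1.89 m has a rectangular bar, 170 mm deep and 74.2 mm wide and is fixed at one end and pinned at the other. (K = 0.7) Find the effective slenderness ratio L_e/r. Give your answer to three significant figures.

For a rectangle r_min = b/√12 = 74.2/√12 = 21.42 mm
L_e = K·L = 0.7 × 1.89 m = 1.323 m = 1323.0 mm
λ = L_e / r_min = 1323.0 / 21.42 = 61.8

λ ≈ 61.8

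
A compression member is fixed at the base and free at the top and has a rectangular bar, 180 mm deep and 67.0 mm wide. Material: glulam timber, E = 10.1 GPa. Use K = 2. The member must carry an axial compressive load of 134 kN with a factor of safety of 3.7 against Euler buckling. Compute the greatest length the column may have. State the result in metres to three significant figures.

Buckling occurs about the weak axis: I_min = h·b³/12 with b = 67.0 mm (the shorter side).
I_min = 180×67.0³/12 = 4.511×10^6 mm⁴
I = 4.511×10^-6 m⁴
Required critical load P_cr = n·P = 3.7 × 134 = 495.8 kN = 4.958×10^5 N
From P_cr = π²EI/(K·L)²:  L = (1/K)·√(π²EI/P_cr) = (1/2)·√(π²×1.01×10^10×4.511×10^-6/4.958×10^5)
L = 0.476 m

L_max ≈ 0.476 m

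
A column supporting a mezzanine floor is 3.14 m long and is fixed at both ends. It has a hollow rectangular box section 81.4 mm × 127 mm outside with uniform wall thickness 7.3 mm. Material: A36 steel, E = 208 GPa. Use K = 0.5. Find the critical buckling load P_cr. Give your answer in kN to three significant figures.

P_cr ≈ 2430 kN

Inner dimensions: h_i = 127 − 2×7.3 = 112.4 mm, b_i = 81.4 − 2×7.3 = 66.80 mm
Weak-axis I_min = (h_o·b_o³ − h_i·b_i³)/12 with b_o = 81.4, b_i = 66.80 mm (shorter outer/inner sides).
I_min = (127×81.4³ − 112.4×66.80³)/12 = 2.916×10^6 mm⁴
I = 2.916×10^6 mm⁴ = 2.916×10^-6 m⁴
Effective length L_e = K·L = 0.5 × 3.14 = 1.570 m
P_cr = π²EI / L_e² = π² × 208×10⁹ × 2.916×10^-6 / 1.570² = 2.429×10^6 N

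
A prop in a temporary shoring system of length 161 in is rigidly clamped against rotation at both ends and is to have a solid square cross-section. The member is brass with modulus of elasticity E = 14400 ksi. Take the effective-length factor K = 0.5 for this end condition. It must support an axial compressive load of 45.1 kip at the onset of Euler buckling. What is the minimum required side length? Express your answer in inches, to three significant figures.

L_e = K·L = 0.5 × 161 = 80.50 in
Required I = P_cr·L_e²/(π²E) = 4.510×10^4 × 80.50² / (π² × 1.44×10^7) = 2.056 in⁴
Solid square: I = a⁴/12  ⇒  a = (12I)^(1/4) = (12×2.056)^(1/4) = 2.23 in

a ≈ 2.23 in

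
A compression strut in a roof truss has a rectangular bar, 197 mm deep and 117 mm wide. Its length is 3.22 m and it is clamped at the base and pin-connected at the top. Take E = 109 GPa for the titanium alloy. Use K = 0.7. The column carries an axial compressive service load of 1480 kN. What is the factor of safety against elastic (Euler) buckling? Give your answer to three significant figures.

Buckling occurs about the weak axis: I_min = h·b³/12 with b = 117 mm (the shorter side).
I_min = 197×117³/12 = 2.629×10^7 mm⁴
I = 2.629×10^7 mm⁴ = 2.629×10^-5 m⁴
Effective length L_e = K·L = 0.7 × 3.22 = 2.254 m
P_cr = π²EI / L_e² = π² × 109×10⁹ × 2.629×10^-5 / 2.254² = 5.568×10^6 N
Factor of safety n = P_cr / P = 5567.5 / 1480 = 3.76

n ≈ 3.76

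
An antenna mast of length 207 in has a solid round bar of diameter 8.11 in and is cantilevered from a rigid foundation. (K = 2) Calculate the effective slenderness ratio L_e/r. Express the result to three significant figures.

λ ≈ 204

For a solid circle r = d/4 = 8.11/4 = 2.027 in
L_e = K·L = 2 × 207 = 414.0 in
λ = L_e / r_min = 414.00 / 2.027 = 204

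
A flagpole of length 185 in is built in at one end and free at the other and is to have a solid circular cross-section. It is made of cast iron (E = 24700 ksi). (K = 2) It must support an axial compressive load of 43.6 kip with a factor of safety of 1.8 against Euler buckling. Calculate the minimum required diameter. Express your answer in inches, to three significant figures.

d ≈ 5.47 in

Required P_cr = n·P = 1.8 × 43.6 = 78.48 kip
L_e = K·L = 2 × 185 = 370.0 in
Required I = P_cr·L_e²/(π²E) = 7.848×10^4 × 370.0² / (π² × 2.47×10^7) = 44.07 in⁴
Solid circle: I = πd⁴/64  ⇒  d = (64I/π)^(1/4) = (64×44.07/π)^(1/4) = 5.47 in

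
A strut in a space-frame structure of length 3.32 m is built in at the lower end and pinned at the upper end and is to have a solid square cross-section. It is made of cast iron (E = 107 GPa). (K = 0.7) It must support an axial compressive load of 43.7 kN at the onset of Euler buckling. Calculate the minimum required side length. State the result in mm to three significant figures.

L_e = K·L = 0.7 × 3.32 = 2.324 m
Required I = P_cr·L_e²/(π²E) = 4.370×10^4 × 2.324² / (π² × 1.07×10^11) = 2.235×10^-7 m⁴
I_req = 2.235×10^5 mm⁴
Solid square: I = a⁴/12  ⇒  a = (12I)^(1/4) = (12×2.235×10^5)^(1/4) = 40.5 mm

a ≈ 40.5 mm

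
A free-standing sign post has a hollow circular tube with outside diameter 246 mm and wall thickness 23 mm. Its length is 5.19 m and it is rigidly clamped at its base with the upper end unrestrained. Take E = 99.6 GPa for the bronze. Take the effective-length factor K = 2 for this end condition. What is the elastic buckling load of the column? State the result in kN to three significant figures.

P_cr ≈ 924 kN

Inner diameter d_i = 246 − 2×23 = 200.0 mm
I = π(d_o⁴ − d_i⁴)/64 = π(246⁴ − 200.0⁴)/64 = 1.012×10^8 mm⁴
I = 1.012×10^8 mm⁴ = 1.012×10^-4 m⁴
Effective length L_e = K·L = 2 × 5.19 = 10.38 m
P_cr = π²EI / L_e² = π² × 99.6×10⁹ × 1.012×10^-4 / 10.38² = 9.236×10^5 N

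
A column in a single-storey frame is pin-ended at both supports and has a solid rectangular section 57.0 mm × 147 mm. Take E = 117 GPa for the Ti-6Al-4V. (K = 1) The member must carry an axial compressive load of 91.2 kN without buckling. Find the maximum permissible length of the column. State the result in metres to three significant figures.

Buckling occurs about the weak axis: I_min = h·b³/12 with b = 57.0 mm (the shorter side).
I_min = 147×57.0³/12 = 2.269×10^6 mm⁴
I = 2.269×10^-6 m⁴
At the buckling limit P_cr = P = 9.120×10^4 N
From P_cr = π²EI/(K·L)²:  L = (1/K)·√(π²EI/P_cr) = (1/1)·√(π²×1.17×10^11×2.269×10^-6/9.120×10^4)
L = 5.36 m

L_max ≈ 5.36 m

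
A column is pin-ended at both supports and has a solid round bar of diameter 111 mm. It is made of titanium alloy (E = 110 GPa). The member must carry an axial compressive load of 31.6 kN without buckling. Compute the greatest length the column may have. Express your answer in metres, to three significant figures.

I = πd⁴/64 = π×111⁴/64 = 7.452×10^6 mm⁴
I = 7.452×10^-6 m⁴
At the buckling limit P_cr = P = 3.160×10^4 N
From P_cr = π²EI/(K·L)²:  L = (1/K)·√(π²EI/P_cr) = (1/1)·√(π²×1.10×10^11×7.452×10^-6/3.160×10^4)
L = 16.0 m

L_max ≈ 16.0 m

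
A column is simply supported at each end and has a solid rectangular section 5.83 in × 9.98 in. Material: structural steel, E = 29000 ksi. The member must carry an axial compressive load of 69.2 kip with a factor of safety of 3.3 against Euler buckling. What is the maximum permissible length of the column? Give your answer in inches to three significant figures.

L_max ≈ 454 in

Buckling occurs about the weak axis: I_min = h·b³/12 with b = 5.83 in (the shorter side).
I_min = 9.98×5.83³/12 = 164.8 in⁴
Required critical load P_cr = n·P = 3.3 × 69.2 = 228.4 kip = 2.284×10^5 lb
From P_cr = π²EI/(K·L)²:  L = (1/K)·√(π²EI/P_cr) = (1/1)·√(π²×2.90×10^7×164.8/2.284×10^5)
L = 454 in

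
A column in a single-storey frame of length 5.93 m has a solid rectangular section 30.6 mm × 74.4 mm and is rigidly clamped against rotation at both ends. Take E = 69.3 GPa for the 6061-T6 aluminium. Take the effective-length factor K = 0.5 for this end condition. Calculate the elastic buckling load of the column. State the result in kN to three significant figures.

Buckling occurs about the weak axis: I_min = h·b³/12 with b = 30.6 mm (the shorter side).
I_min = 74.4×30.6³/12 = 1.776×10^5 mm⁴
I = 1.776×10^5 mm⁴ = 1.776×10^-7 m⁴
Effective length L_e = K·L = 0.5 × 5.93 = 2.965 m
P_cr = π²EI / L_e² = π² × 69.3×10⁹ × 1.776×10^-7 / 2.965² = 1.382×10^4 N

P_cr ≈ 13.8 kN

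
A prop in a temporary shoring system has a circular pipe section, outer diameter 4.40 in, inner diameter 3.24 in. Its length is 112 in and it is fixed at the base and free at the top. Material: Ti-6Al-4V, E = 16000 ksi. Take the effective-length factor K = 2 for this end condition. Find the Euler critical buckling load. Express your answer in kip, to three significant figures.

d_o = 4.40 in, d_i = 3.24 in
I = π(d_o⁴ − d_i⁴)/64 = π(4.40⁴ − 3.240⁴)/64 = 12.99 in⁴
Effective length L_e = K·L = 2 × 112 = 224.0 in
P_cr = π²EI / L_e² = π² × 16000×10³ × 12.99 / 224.0² = 4.088×10^4 lb

P_cr ≈ 40.9 kip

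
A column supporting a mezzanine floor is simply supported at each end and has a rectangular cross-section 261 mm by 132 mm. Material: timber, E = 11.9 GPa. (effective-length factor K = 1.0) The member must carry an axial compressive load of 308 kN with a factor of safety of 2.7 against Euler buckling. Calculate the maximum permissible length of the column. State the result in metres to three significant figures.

L_max ≈ 2.66 m

Buckling occurs about the weak axis: I_min = h·b³/12 with b = 132 mm (the shorter side).
I_min = 261×132³/12 = 5.002×10^7 mm⁴
I = 5.002×10^-5 m⁴
Required critical load P_cr = n·P = 2.7 × 308 = 831.6 kN = 8.316×10^5 N
From P_cr = π²EI/(K·L)²:  L = (1/K)·√(π²EI/P_cr) = (1/1)·√(π²×1.19×10^10×5.002×10^-5/8.316×10^5)
L = 2.66 m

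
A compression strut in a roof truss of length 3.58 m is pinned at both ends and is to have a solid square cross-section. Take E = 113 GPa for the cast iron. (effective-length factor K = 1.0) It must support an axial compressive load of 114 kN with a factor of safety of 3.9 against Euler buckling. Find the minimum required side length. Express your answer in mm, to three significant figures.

a ≈ 88.5 mm

Required P_cr = n·P = 3.9 × 114 = 444.6 kN
L_e = K·L = 1 × 3.58 = 3.580 m
Required I = P_cr·L_e²/(π²E) = 4.446×10^5 × 3.580² / (π² × 1.13×10^11) = 5.109×10^-6 m⁴
I_req = 5.109×10^6 mm⁴
Solid square: I = a⁴/12  ⇒  a = (12I)^(1/4) = (12×5.109×10^6)^(1/4) = 88.5 mm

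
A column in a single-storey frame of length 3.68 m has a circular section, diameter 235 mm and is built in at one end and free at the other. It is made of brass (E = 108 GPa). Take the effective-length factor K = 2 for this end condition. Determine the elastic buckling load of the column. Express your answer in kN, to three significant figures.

I = πd⁴/64 = π×235⁴/64 = 1.497×10^8 mm⁴
I = 1.497×10^8 mm⁴ = 1.497×10^-4 m⁴
Effective length L_e = K·L = 2 × 3.68 = 7.360 m
P_cr = π²EI / L_e² = π² × 108×10⁹ × 1.497×10^-4 / 7.360² = 2.946×10^6 N

P_cr ≈ 2950 kN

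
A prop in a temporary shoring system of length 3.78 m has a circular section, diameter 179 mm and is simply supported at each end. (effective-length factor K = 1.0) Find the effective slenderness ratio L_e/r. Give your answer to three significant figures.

I = πd⁴/64 = π×179⁴/64 = 5.039×10^7 mm⁴
A = 2.516×10^4 mm²;  r_min = √(I/A) = √(5.039×10^7/2.516×10^4) = 44.75 mm
L_e = K·L = 1 × 3.78 m = 3.780 m = 3780.0 mm
λ = L_e / r_min = 3780.0 / 44.75 = 84.5

λ ≈ 84.5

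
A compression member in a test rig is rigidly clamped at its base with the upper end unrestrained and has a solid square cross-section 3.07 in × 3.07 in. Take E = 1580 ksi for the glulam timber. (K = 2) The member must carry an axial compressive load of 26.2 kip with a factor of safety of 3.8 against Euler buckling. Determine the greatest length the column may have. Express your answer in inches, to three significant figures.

I = a⁴/12 = 3.07⁴/12 = 7.402 in⁴
Required critical load P_cr = n·P = 3.8 × 26.2 = 99.56 kip = 9.956×10^4 lb
From P_cr = π²EI/(K·L)²:  L = (1/K)·√(π²EI/P_cr) = (1/2)·√(π²×1.58×10^6×7.402/9.956×10^4)
L = 17.0 in

L_max ≈ 17.0 in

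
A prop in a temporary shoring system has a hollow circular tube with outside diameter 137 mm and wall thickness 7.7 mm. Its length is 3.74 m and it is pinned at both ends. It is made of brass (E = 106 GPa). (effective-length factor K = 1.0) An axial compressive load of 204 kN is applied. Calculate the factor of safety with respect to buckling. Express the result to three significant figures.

n ≈ 2.41

Inner diameter d_i = 137 − 2×7.7 = 121.6 mm
I = π(d_o⁴ − d_i⁴)/64 = π(137⁴ − 121.6⁴)/64 = 6.560×10^6 mm⁴
I = 6.560×10^6 mm⁴ = 6.560×10^-6 m⁴
Effective length L_e = K·L = 1 × 3.74 = 3.740 m
P_cr = π²EI / L_e² = π² × 106×10⁹ × 6.560×10^-6 / 3.740² = 4.906×10^5 N
Factor of safety n = P_cr / P = 490.62 / 204 = 2.41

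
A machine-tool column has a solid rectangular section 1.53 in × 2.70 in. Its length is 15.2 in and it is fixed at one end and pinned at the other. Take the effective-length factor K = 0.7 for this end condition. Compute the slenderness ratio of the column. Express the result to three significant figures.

Buckling occurs about the weak axis: I_min = h·b³/12 with b = 1.53 in (the shorter side).
I_min = 2.70×1.53³/12 = 0.8059 in⁴
A = 4.131 in²;  r_min = √(I/A) = √(0.8059/4.131) = 0.4417 in
L_e = K·L = 0.7 × 15.2 = 10.64 in
λ = L_e / r_min = 10.640 / 0.4417 = 24.1

λ ≈ 24.1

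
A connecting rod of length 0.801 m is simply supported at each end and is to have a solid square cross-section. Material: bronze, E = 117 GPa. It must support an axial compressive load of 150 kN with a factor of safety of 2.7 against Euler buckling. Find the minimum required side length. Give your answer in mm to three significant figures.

Required P_cr = n·P = 2.7 × 150 = 405.0 kN
L_e = K·L = 1 × 0.801 = 0.8010 m
Required I = P_cr·L_e²/(π²E) = 4.050×10^5 × 0.8010² / (π² × 1.17×10^11) = 2.250×10^-7 m⁴
I_req = 2.250×10^5 mm⁴
Solid square: I = a⁴/12  ⇒  a = (12I)^(1/4) = (12×2.250×10^5)^(1/4) = 40.5 mm

a ≈ 40.5 mm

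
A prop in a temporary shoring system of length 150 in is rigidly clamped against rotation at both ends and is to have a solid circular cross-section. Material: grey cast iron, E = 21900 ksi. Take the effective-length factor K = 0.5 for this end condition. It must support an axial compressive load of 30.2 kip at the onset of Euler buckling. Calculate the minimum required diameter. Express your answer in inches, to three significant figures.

L_e = K·L = 0.5 × 150 = 75.00 in
Required I = P_cr·L_e²/(π²E) = 3.020×10^4 × 75.00² / (π² × 2.19×10^7) = 0.7859 in⁴
Solid circle: I = πd⁴/64  ⇒  d = (64I/π)^(1/4) = (64×0.7859/π)^(1/4) = 2.00 in

d ≈ 2.00 in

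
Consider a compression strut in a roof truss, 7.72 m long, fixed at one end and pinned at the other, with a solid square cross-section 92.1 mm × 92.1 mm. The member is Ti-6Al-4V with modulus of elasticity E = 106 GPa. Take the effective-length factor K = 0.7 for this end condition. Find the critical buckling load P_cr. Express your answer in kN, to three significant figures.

I = a⁴/12 = 92.1⁴/12 = 5.996×10^6 mm⁴
I = 5.996×10^6 mm⁴ = 5.996×10^-6 m⁴
Effective length L_e = K·L = 0.7 × 7.72 = 5.404 m
P_cr = π²EI / L_e² = π² × 106×10⁹ × 5.996×10^-6 / 5.404² = 2.148×10^5 N

P_cr ≈ 215 kN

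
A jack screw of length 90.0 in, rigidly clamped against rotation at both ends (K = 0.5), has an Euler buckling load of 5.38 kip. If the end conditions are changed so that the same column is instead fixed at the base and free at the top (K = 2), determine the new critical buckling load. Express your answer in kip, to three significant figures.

P_cr ∝ 1/K², so P_cr,new = P_cr,old × (K_old/K_new)² = 5.38 × (0.5/2)²
= 5.38 × 0.06250 = 0.336 kip

P_cr ≈ 0.336 kip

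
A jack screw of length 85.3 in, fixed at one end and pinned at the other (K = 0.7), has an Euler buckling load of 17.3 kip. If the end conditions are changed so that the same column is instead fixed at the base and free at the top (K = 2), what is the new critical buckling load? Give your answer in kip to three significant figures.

P_cr ∝ 1/K², so P_cr,new = P_cr,old × (K_old/K_new)² = 17.3 × (0.7/2)²
= 17.3 × 0.1225 = 2.12 kip

P_cr ≈ 2.12 kip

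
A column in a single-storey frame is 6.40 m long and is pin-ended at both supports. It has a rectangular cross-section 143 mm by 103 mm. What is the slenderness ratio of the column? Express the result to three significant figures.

λ ≈ 215

Buckling occurs about the weak axis: I_min = h·b³/12 with b = 103 mm (the shorter side).
I_min = 143×103³/12 = 1.302×10^7 mm⁴
A = 1.473×10^4 mm²;  r_min = √(I/A) = √(1.302×10^7/1.473×10^4) = 29.73 mm
L_e = K·L = 1 × 6.40 m = 6.400 m = 6400.0 mm
λ = L_e / r_min = 6400.0 / 29.73 = 215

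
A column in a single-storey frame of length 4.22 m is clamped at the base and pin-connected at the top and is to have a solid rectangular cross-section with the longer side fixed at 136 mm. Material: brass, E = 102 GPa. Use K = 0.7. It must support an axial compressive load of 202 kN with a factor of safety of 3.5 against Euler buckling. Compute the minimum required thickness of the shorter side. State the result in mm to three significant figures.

Required P_cr = n·P = 3.5 × 202 = 707.0 kN
L_e = K·L = 0.7 × 4.22 = 2.954 m
Required I = P_cr·L_e²/(π²E) = 7.070×10^5 × 2.954² / (π² × 1.02×10^11) = 6.128×10^-6 m⁴
I_req = 6.128×10^6 mm⁴
Rectangle, weak axis: I_min = h·b³/12 with h = 136 mm fixed  ⇒  b = (12I/h)^(1/3) = 81.5 mm

b ≈ 81.5 mm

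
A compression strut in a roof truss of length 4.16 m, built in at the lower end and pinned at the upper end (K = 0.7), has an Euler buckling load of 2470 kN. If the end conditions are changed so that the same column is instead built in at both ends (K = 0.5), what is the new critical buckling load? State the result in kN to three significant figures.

P_cr ∝ 1/K², so P_cr,new = P_cr,old × (K_old/K_new)² = 2470 × (0.7/0.5)²
= 2470 × 1.960 = 4840 kN

P_cr ≈ 4840 kN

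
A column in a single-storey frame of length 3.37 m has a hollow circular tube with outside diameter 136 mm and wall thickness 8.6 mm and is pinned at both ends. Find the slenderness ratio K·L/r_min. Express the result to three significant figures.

Inner diameter d_i = 136 − 2×8.6 = 118.8 mm
I = π(d_o⁴ − d_i⁴)/64 = π(136⁴ − 118.8⁴)/64 = 7.015×10^6 mm⁴
A = 3.442×10^3 mm²;  r_min = √(I/A) = √(7.015×10^6/3.442×10^3) = 45.15 mm
L_e = K·L = 1 × 3.37 m = 3.370 m = 3370.0 mm
λ = L_e / r_min = 3370.0 / 45.15 = 74.6

λ ≈ 74.6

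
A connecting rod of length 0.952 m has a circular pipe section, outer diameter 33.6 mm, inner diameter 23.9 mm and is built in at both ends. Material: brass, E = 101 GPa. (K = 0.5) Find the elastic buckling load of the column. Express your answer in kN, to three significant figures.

d_o = 33.6 mm, d_i = 23.9 mm
I = π(d_o⁴ − d_i⁴)/64 = π(33.6⁴ − 23.90⁴)/64 = 4.655×10^4 mm⁴
I = 4.655×10^4 mm⁴ = 4.655×10^-8 m⁴
Effective length L_e = K·L = 0.5 × 0.952 = 0.4760 m
P_cr = π²EI / L_e² = π² × 101×10⁹ × 4.655×10^-8 / 0.4760² = 2.048×10^5 N

P_cr ≈ 205 kN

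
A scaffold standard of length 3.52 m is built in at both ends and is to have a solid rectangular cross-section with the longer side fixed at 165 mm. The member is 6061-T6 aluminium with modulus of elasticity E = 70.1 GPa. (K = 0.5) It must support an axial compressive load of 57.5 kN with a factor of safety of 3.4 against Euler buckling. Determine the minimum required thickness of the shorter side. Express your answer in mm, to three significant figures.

Required P_cr = n·P = 3.4 × 57.5 = 195.5 kN
L_e = K·L = 0.5 × 3.52 = 1.760 m
Required I = P_cr·L_e²/(π²E) = 1.955×10^5 × 1.760² / (π² × 7.01×10^10) = 8.753×10^-7 m⁴
I_req = 8.753×10^5 mm⁴
Rectangle, weak axis: I_min = h·b³/12 with h = 165 mm fixed  ⇒  b = (12I/h)^(1/3) = 39.9 mm

b ≈ 39.9 mm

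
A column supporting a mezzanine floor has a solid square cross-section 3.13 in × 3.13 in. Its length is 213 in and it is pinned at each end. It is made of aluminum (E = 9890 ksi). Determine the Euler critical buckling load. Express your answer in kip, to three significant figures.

P_cr ≈ 17.2 kip

I = a⁴/12 = 3.13⁴/12 = 7.998 in⁴
Effective length L_e = K·L = 1 × 213 = 213.0 in
P_cr = π²EI / L_e² = π² × 9890×10³ × 7.998 / 213.0² = 1.721×10^4 lb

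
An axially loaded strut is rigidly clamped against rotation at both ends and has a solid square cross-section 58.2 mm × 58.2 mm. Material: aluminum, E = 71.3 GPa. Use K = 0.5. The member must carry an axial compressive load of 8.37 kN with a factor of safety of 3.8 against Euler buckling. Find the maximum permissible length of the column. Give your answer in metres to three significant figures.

I = a⁴/12 = 58.2⁴/12 = 9.561×10^5 mm⁴
I = 9.561×10^-7 m⁴
Required critical load P_cr = n·P = 3.8 × 8.37 = 31.81 kN = 3.181×10^4 N
From P_cr = π²EI/(K·L)²:  L = (1/K)·√(π²EI/P_cr) = (1/0.5)·√(π²×7.13×10^10×9.561×10^-7/3.181×10^4)
L = 9.20 m

L_max ≈ 9.20 m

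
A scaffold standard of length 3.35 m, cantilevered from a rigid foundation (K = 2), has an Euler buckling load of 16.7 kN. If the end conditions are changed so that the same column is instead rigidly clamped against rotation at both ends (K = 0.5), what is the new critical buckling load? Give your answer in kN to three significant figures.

P_cr ≈ 267 kN

P_cr ∝ 1/K², so P_cr,new = P_cr,old × (K_old/K_new)² = 16.7 × (2/0.5)²
= 16.7 × 16.00 = 267 kN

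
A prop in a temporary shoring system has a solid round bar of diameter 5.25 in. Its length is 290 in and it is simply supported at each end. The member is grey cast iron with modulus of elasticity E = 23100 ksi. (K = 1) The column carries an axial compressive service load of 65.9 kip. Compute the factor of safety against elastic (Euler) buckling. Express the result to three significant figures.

n ≈ 1.53

I = πd⁴/64 = π×5.25⁴/64 = 37.29 in⁴
Effective length L_e = K·L = 1 × 290 = 290.0 in
P_cr = π²EI / L_e² = π² × 23100×10³ × 37.29 / 290.0² = 1.011×10^5 lb
Factor of safety n = P_cr / P = 101.09 / 65.9 = 1.53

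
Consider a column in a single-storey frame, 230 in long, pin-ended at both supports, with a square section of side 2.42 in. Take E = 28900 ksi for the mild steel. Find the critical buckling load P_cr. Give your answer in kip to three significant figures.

I = a⁴/12 = 2.42⁴/12 = 2.858 in⁴
Effective length L_e = K·L = 1 × 230 = 230.0 in
P_cr = π²EI / L_e² = π² × 28900×10³ × 2.858 / 230.0² = 1.541×10^4 lb

P_cr ≈ 15.4 kip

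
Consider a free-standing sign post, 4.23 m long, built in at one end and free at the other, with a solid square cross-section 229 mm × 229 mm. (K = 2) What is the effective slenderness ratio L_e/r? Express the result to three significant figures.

I = a⁴/12 = 229⁴/12 = 2.292×10^8 mm⁴
A = 5.244×10^4 mm²;  r_min = √(I/A) = √(2.292×10^8/5.244×10^4) = 66.11 mm
L_e = K·L = 2 × 4.23 m = 8.460 m = 8460.0 mm
λ = L_e / r_min = 8460.0 / 66.11 = 128

λ ≈ 128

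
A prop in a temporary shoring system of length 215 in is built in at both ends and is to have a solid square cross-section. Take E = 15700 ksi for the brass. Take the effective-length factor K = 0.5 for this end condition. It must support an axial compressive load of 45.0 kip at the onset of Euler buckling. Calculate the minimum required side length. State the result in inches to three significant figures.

L_e = K·L = 0.5 × 215 = 107.5 in
Required I = P_cr·L_e²/(π²E) = 4.500×10^4 × 107.5² / (π² × 1.57×10^7) = 3.356 in⁴
Solid square: I = a⁴/12  ⇒  a = (12I)^(1/4) = (12×3.356)^(1/4) = 2.52 in

a ≈ 2.52 in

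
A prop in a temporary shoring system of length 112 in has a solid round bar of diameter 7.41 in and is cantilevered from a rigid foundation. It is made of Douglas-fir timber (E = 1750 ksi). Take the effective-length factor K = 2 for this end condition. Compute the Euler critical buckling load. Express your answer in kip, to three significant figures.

I = πd⁴/64 = π×7.41⁴/64 = 148.0 in⁴
Effective length L_e = K·L = 2 × 112 = 224.0 in
P_cr = π²EI / L_e² = π² × 1750×10³ × 148.0 / 224.0² = 5.094×10^4 lb

P_cr ≈ 50.9 kip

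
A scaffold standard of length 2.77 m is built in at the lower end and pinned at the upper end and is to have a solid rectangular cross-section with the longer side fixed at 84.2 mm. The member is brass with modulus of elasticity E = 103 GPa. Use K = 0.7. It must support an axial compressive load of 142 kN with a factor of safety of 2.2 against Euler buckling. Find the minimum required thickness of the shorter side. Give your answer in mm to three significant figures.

b ≈ 54.8 mm

Required P_cr = n·P = 2.2 × 142 = 312.4 kN
L_e = K·L = 0.7 × 2.77 = 1.939 m
Required I = P_cr·L_e²/(π²E) = 3.124×10^5 × 1.939² / (π² × 1.03×10^11) = 1.155×10^-6 m⁴
I_req = 1.155×10^6 mm⁴
Rectangle, weak axis: I_min = h·b³/12 with h = 84.2 mm fixed  ⇒  b = (12I/h)^(1/3) = 54.8 mm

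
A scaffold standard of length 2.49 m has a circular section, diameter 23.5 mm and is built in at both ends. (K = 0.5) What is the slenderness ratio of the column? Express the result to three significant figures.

λ ≈ 212

I = πd⁴/64 = π×23.5⁴/64 = 1.497×10^4 mm⁴
A = 433.7 mm²;  r_min = √(I/A) = √(1.497×10^4/433.7) = 5.875 mm
L_e = K·L = 0.5 × 2.49 m = 1.245 m = 1245.0 mm
λ = L_e / r_min = 1245.0 / 5.875 = 212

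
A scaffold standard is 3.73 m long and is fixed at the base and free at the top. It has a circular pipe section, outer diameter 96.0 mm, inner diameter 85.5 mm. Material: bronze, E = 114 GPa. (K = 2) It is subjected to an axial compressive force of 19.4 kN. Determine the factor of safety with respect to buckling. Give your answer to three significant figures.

d_o = 96.0 mm, d_i = 85.5 mm
I = π(d_o⁴ − d_i⁴)/64 = π(96.0⁴ − 85.50⁴)/64 = 1.546×10^6 mm⁴
I = 1.546×10^6 mm⁴ = 1.546×10^-6 m⁴
Effective length L_e = K·L = 2 × 3.73 = 7.460 m
P_cr = π²EI / L_e² = π² × 114×10⁹ × 1.546×10^-6 / 7.460² = 3.126×10^4 N
Factor of safety n = P_cr / P = 31.256 / 19.4 = 1.61

n ≈ 1.61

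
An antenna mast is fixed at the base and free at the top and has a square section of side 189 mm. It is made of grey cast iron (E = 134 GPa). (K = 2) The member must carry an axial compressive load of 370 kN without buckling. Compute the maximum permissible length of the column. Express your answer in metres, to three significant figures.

I = a⁴/12 = 189⁴/12 = 1.063×10^8 mm⁴
I = 1.063×10^-4 m⁴
At the buckling limit P_cr = P = 3.700×10^5 N
From P_cr = π²EI/(K·L)²:  L = (1/K)·√(π²EI/P_cr) = (1/2)·√(π²×1.34×10^11×1.063×10^-4/3.700×10^5)
L = 9.75 m

L_max ≈ 9.75 m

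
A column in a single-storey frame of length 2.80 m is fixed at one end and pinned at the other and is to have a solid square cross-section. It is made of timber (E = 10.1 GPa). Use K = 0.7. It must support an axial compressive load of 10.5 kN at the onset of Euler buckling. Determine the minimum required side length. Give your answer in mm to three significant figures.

a ≈ 46.9 mm

L_e = K·L = 0.7 × 2.80 = 1.960 m
Required I = P_cr·L_e²/(π²E) = 1.050×10^4 × 1.960² / (π² × 1.01×10^10) = 4.047×10^-7 m⁴
I_req = 4.047×10^5 mm⁴
Solid square: I = a⁴/12  ⇒  a = (12I)^(1/4) = (12×4.047×10^5)^(1/4) = 46.9 mm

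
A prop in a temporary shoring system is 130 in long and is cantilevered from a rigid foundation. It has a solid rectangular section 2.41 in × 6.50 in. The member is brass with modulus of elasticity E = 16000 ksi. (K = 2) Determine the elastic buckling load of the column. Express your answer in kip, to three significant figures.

P_cr ≈ 17.7 kip

Buckling occurs about the weak axis: I_min = h·b³/12 with b = 2.41 in (the shorter side).
I_min = 6.50×2.41³/12 = 7.582 in⁴
Effective length L_e = K·L = 2 × 130 = 260.0 in
P_cr = π²EI / L_e² = π² × 16000×10³ × 7.582 / 260.0² = 1.771×10^4 lb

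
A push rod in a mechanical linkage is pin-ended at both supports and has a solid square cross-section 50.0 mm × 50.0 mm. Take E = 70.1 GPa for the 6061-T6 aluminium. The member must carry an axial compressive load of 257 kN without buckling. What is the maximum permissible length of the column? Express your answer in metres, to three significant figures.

I = a⁴/12 = 50.0⁴/12 = 5.208×10^5 mm⁴
I = 5.208×10^-7 m⁴
At the buckling limit P_cr = P = 2.570×10^5 N
From P_cr = π²EI/(K·L)²:  L = (1/K)·√(π²EI/P_cr) = (1/1)·√(π²×7.01×10^10×5.208×10^-7/2.570×10^5)
L = 1.18 m

L_max ≈ 1.18 m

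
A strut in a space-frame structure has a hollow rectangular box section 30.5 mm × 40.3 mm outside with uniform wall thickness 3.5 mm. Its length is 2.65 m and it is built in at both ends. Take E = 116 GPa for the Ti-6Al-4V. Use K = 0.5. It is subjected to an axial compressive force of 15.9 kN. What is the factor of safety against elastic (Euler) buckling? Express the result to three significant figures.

Inner dimensions: h_i = 40.3 − 2×3.5 = 33.30 mm, b_i = 30.5 − 2×3.5 = 23.50 mm
Weak-axis I_min = (h_o·b_o³ − h_i·b_i³)/12 with b_o = 30.5, b_i = 23.50 mm (shorter outer/inner sides).
I_min = (40.3×30.5³ − 33.30×23.50³)/12 = 5.927×10^4 mm⁴
I = 5.927×10^4 mm⁴ = 5.927×10^-8 m⁴
Effective length L_e = K·L = 0.5 × 2.65 = 1.325 m
P_cr = π²EI / L_e² = π² × 116×10⁹ × 5.927×10^-8 / 1.325² = 3.865×10^4 N
Factor of safety n = P_cr / P = 38.652 / 15.9 = 2.43

n ≈ 2.43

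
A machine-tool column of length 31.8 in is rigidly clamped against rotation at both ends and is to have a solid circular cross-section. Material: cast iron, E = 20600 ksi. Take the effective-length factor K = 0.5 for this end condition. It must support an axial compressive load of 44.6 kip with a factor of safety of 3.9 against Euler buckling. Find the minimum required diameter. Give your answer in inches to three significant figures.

d ≈ 1.45 in

Required P_cr = n·P = 3.9 × 44.6 = 173.9 kip
L_e = K·L = 0.5 × 31.8 = 15.90 in
Required I = P_cr·L_e²/(π²E) = 1.739×10^5 × 15.90² / (π² × 2.06×10^7) = 0.2163 in⁴
Solid circle: I = πd⁴/64  ⇒  d = (64I/π)^(1/4) = (64×0.2163/π)^(1/4) = 1.45 in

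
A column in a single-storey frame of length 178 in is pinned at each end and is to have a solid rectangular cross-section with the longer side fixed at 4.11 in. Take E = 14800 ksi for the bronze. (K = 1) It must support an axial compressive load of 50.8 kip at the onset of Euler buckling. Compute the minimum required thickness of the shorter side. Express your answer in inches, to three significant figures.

b ≈ 3.18 in

L_e = K·L = 1 × 178 = 178.0 in
Required I = P_cr·L_e²/(π²E) = 5.080×10^4 × 178.0² / (π² × 1.48×10^7) = 11.02 in⁴
Rectangle, weak axis: I_min = h·b³/12 with h = 4.11 in fixed  ⇒  b = (12I/h)^(1/3) = 3.18 in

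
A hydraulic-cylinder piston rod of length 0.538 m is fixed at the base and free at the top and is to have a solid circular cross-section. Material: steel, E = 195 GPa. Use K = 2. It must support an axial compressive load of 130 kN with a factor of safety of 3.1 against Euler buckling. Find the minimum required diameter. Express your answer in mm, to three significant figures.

Required P_cr = n·P = 3.1 × 130 = 403.0 kN
L_e = K·L = 2 × 0.538 = 1.076 m
Required I = P_cr·L_e²/(π²E) = 4.030×10^5 × 1.076² / (π² × 1.95×10^11) = 2.424×10^-7 m⁴
I_req = 2.424×10^5 mm⁴
Solid circle: I = πd⁴/64  ⇒  d = (64I/π)^(1/4) = (64×2.424×10^5/π)^(1/4) = 47.1 mm

d ≈ 47.1 mm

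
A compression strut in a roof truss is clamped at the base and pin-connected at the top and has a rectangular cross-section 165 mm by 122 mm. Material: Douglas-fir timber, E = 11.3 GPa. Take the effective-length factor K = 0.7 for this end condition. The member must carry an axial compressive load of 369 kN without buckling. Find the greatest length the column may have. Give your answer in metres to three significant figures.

L_max ≈ 3.92 m

Buckling occurs about the weak axis: I_min = h·b³/12 with b = 122 mm (the shorter side).
I_min = 165×122³/12 = 2.497×10^7 mm⁴
I = 2.497×10^-5 m⁴
At the buckling limit P_cr = P = 3.690×10^5 N
From P_cr = π²EI/(K·L)²:  L = (1/K)·√(π²EI/P_cr) = (1/0.7)·√(π²×1.13×10^10×2.497×10^-5/3.690×10^5)
L = 3.92 m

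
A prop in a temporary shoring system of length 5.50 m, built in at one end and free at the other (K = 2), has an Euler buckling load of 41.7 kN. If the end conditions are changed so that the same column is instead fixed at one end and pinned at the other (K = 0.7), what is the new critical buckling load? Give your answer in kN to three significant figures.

P_cr ≈ 340 kN

P_cr ∝ 1/K², so P_cr,new = P_cr,old × (K_old/K_new)² = 41.7 × (2/0.7)²
= 41.7 × 8.163 = 340 kN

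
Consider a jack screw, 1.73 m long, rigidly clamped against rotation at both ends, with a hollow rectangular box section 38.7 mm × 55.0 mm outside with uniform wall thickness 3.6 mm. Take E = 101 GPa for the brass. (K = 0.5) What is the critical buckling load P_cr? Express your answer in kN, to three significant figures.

Inner dimensions: h_i = 55.0 − 2×3.6 = 47.80 mm, b_i = 38.7 − 2×3.6 = 31.50 mm
Weak-axis I_min = (h_o·b_o³ − h_i·b_i³)/12 with b_o = 38.7, b_i = 31.50 mm (shorter outer/inner sides).
I_min = (55.0×38.7³ − 47.80×31.50³)/12 = 1.412×10^5 mm⁴
I = 1.412×10^5 mm⁴ = 1.412×10^-7 m⁴
Effective length L_e = K·L = 0.5 × 1.73 = 0.8650 m
P_cr = π²EI / L_e² = π² × 101×10⁹ × 1.412×10^-7 / 0.8650² = 1.880×10^5 N

P_cr ≈ 188 kN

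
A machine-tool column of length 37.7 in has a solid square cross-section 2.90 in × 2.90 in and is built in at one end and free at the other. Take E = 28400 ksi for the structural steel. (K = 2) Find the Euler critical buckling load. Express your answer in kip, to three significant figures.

I = a⁴/12 = 2.90⁴/12 = 5.894 in⁴
Effective length L_e = K·L = 2 × 37.7 = 75.40 in
P_cr = π²EI / L_e² = π² × 28400×10³ × 5.894 / 75.40² = 2.906×10^5 lb

P_cr ≈ 291 kip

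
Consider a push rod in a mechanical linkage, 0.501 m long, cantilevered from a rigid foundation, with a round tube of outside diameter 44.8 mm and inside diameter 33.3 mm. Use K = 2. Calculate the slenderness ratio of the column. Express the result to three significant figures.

λ ≈ 71.8

d_o = 44.8 mm, d_i = 33.3 mm
I = π(d_o⁴ − d_i⁴)/64 = π(44.8⁴ − 33.30⁴)/64 = 1.374×10^5 mm⁴
A = 705.4 mm²;  r_min = √(I/A) = √(1.374×10^5/705.4) = 13.96 mm
L_e = K·L = 2 × 0.501 m = 1.002 m = 1002.0 mm
λ = L_e / r_min = 1002.0 / 13.96 = 71.8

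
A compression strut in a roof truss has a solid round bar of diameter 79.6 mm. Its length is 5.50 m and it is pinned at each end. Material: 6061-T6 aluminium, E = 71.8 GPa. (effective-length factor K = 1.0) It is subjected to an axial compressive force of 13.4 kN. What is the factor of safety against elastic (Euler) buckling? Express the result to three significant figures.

n ≈ 3.45

I = πd⁴/64 = π×79.6⁴/64 = 1.971×10^6 mm⁴
I = 1.971×10^6 mm⁴ = 1.971×10^-6 m⁴
Effective length L_e = K·L = 1 × 5.50 = 5.500 m
P_cr = π²EI / L_e² = π² × 71.8×10⁹ × 1.971×10^-6 / 5.500² = 4.617×10^4 N
Factor of safety n = P_cr / P = 46.166 / 13.4 = 3.45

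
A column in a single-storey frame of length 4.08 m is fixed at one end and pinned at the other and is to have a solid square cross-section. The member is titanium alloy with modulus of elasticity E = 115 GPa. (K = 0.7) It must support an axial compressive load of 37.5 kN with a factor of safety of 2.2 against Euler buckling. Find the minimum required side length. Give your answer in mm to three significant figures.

Required P_cr = n·P = 2.2 × 37.5 = 82.50 kN
L_e = K·L = 0.7 × 4.08 = 2.856 m
Required I = P_cr·L_e²/(π²E) = 8.250×10^4 × 2.856² / (π² × 1.15×10^11) = 5.929×10^-7 m⁴
I_req = 5.929×10^5 mm⁴
Solid square: I = a⁴/12  ⇒  a = (12I)^(1/4) = (12×5.929×10^5)^(1/4) = 51.6 mm

a ≈ 51.6 mm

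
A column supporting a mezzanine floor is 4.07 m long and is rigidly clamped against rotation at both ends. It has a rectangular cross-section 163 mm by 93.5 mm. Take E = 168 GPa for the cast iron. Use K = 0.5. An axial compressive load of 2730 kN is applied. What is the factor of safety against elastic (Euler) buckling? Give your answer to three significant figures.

n ≈ 1.63

Buckling occurs about the weak axis: I_min = h·b³/12 with b = 93.5 mm (the shorter side).
I_min = 163×93.5³/12 = 1.110×10^7 mm⁴
I = 1.110×10^7 mm⁴ = 1.110×10^-5 m⁴
Effective length L_e = K·L = 0.5 × 4.07 = 2.035 m
P_cr = π²EI / L_e² = π² × 168×10⁹ × 1.110×10^-5 / 2.035² = 4.446×10^6 N
Factor of safety n = P_cr / P = 4445.5 / 2730 = 1.63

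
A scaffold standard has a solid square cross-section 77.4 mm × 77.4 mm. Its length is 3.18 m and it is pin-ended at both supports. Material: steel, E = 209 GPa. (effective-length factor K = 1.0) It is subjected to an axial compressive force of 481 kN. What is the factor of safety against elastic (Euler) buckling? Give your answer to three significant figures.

I = a⁴/12 = 77.4⁴/12 = 2.991×10^6 mm⁴
I = 2.991×10^6 mm⁴ = 2.991×10^-6 m⁴
Effective length L_e = K·L = 1 × 3.18 = 3.180 m
P_cr = π²EI / L_e² = π² × 209×10⁹ × 2.991×10^-6 / 3.180² = 6.101×10^5 N
Factor of safety n = P_cr / P = 610.06 / 481 = 1.27

n ≈ 1.27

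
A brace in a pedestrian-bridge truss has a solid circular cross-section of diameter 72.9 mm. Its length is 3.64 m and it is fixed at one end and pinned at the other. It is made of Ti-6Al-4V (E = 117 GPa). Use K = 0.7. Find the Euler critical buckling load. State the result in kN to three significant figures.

P_cr ≈ 247 kN

I = πd⁴/64 = π×72.9⁴/64 = 1.386×10^6 mm⁴
I = 1.386×10^6 mm⁴ = 1.386×10^-6 m⁴
Effective length L_e = K·L = 0.7 × 3.64 = 2.548 m
P_cr = π²EI / L_e² = π² × 117×10⁹ × 1.386×10^-6 / 2.548² = 2.466×10^5 N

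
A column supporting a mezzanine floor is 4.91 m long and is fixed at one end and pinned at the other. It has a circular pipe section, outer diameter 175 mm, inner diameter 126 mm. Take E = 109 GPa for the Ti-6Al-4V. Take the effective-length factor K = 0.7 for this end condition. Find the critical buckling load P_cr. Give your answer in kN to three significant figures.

d_o = 175 mm, d_i = 126 mm
I = π(d_o⁴ − d_i⁴)/64 = π(175⁴ − 126.0⁴)/64 = 3.367×10^7 mm⁴
I = 3.367×10^7 mm⁴ = 3.367×10^-5 m⁴
Effective length L_e = K·L = 0.7 × 4.91 = 3.437 m
P_cr = π²EI / L_e² = π² × 109×10⁹ × 3.367×10^-5 / 3.437² = 3.066×10^6 N

P_cr ≈ 3070 kN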